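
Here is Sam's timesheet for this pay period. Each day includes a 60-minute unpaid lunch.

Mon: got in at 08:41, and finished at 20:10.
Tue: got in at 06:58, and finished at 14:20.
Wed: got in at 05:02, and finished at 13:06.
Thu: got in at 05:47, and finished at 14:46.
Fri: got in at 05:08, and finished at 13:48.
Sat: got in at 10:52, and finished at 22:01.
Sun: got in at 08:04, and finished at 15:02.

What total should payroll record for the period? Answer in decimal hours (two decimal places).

55.68 hours

Mon: 08:41–20:10 = 11 h 29 min; less 60 min break → 10 h 29 min
Tue: 06:58–14:20 = 7 h 22 min; less 60 min break → 6 h 22 min
Wed: 05:02–13:06 = 8 h 4 min; less 60 min break → 7 h 4 min
Thu: 05:47–14:46 = 8 h 59 min; less 60 min break → 7 h 59 min
Fri: 05:08–13:48 = 8 h 40 min; less 60 min break → 7 h 40 min
Sat: 10:52–22:01 = 11 h 9 min; less 60 min break → 10 h 9 min
Sun: 08:04–15:02 = 6 h 58 min; less 60 min break → 5 h 58 min
Total: 10 h 29 min + 6 h 22 min + 7 h 4 min + 7 h 59 min + 7 h 40 min + 10 h 9 min + 5 h 58 min = 55 h 41 min.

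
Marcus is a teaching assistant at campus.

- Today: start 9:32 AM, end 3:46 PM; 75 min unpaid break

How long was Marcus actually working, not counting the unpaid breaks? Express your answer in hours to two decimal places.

Today: 9:32 AM–3:46 PM = 6 h 14 min; less 75 min break → 4 h 59 min

4.98 hours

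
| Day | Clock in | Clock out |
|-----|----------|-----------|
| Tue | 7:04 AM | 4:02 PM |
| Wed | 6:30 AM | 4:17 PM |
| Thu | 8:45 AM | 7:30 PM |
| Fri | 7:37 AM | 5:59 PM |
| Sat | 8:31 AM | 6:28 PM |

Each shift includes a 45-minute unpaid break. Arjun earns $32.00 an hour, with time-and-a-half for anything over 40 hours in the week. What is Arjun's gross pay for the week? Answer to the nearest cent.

Tue: 7:04 AM–4:02 PM = 8 h 58 min; less 45 min break → 8 h 13 min
Wed: 6:30 AM–4:17 PM = 9 h 47 min; less 45 min break → 9 h 2 min
Thu: 8:45 AM–7:30 PM = 10 h 45 min; less 45 min break → 10 h 0 min
Fri: 7:37 AM–5:59 PM = 10 h 22 min; less 45 min break → 9 h 37 min
Sat: 8:31 AM–6:28 PM = 9 h 57 min; less 45 min break → 9 h 12 min
Total worked: 46 h 4 min = 2764 min.
Regular 40 h 0 min = 2400 min at $32.00/h; overtime 6 h 4 min = 364 min at $48.00/h.
Pay = (2400 × $32.00 + 364 × $48.00) ÷ 60 = $1571.20.

$1571.20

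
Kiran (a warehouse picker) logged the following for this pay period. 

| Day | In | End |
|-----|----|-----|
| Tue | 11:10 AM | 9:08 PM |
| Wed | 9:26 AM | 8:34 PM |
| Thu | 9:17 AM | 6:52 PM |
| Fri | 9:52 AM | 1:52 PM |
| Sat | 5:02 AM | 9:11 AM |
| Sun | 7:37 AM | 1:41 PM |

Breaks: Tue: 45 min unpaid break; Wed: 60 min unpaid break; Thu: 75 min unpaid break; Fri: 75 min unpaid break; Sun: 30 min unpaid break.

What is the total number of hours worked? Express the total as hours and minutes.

40 h 9 min

Tue: 11:10 AM–9:08 PM = 9 h 58 min; less 45 min break → 9 h 13 min
Wed: 9:26 AM–8:34 PM = 11 h 8 min; less 60 min break → 10 h 8 min
Thu: 9:17 AM–6:52 PM = 9 h 35 min; less 75 min break → 8 h 20 min
Fri: 9:52 AM–1:52 PM = 4 h 0 min; less 75 min break → 2 h 45 min
Sat: 5:02 AM–9:11 AM = 4 h 9 min
Sun: 7:37 AM–1:41 PM = 6 h 4 min; less 30 min break → 5 h 34 min
Total: 9 h 13 min + 10 h 8 min + 8 h 20 min + 2 h 45 min + 4 h 9 min + 5 h 34 min = 40 h 9 min.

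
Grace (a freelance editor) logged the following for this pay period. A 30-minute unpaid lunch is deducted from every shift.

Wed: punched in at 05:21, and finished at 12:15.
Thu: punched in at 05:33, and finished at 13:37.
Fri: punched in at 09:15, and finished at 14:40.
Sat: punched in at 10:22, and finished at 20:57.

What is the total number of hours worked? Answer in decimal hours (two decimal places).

28.97 hours

Wed: 05:21–12:15 = 6 h 54 min; less 30 min break → 6 h 24 min
Thu: 05:33–13:37 = 8 h 4 min; less 30 min break → 7 h 34 min
Fri: 09:15–14:40 = 5 h 25 min; less 30 min break → 4 h 55 min
Sat: 10:22–20:57 = 10 h 35 min; less 30 min break → 10 h 5 min
Total: 6 h 24 min + 7 h 34 min + 4 h 55 min + 10 h 5 min = 28 h 58 min.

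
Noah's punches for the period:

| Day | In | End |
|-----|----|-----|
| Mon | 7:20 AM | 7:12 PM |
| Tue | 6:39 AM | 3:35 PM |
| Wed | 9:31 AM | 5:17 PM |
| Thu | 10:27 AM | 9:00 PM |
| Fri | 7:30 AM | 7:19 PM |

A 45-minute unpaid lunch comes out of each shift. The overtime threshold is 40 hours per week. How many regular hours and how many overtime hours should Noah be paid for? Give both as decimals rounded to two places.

Regular 40.00 hours, overtime 7.18 hours

Mon: 7:20 AM–7:12 PM = 11 h 52 min; less 45 min break → 11 h 7 min
Tue: 6:39 AM–3:35 PM = 8 h 56 min; less 45 min break → 8 h 11 min
Wed: 9:31 AM–5:17 PM = 7 h 46 min; less 45 min break → 7 h 1 min
Thu: 10:27 AM–9:00 PM = 10 h 33 min; less 45 min break → 9 h 48 min
Fri: 7:30 AM–7:19 PM = 11 h 49 min; less 45 min break → 11 h 4 min
Total worked: 47 h 11 min = 47.18 h.
Threshold 40 h → overtime 7 h 11 min, regular 40 h 0 min.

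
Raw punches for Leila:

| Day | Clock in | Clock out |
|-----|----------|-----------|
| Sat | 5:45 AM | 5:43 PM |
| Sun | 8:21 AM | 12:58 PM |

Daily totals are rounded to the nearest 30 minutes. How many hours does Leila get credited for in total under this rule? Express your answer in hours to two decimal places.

Sat: 5:45 AM–5:43 PM = 11 h 58 min → rounds to 12 h 0 min
Sun: 8:21 AM–12:58 PM = 4 h 37 min → rounds to 4 h 30 min
Total credited: 16 h 30 min.

16.50 hours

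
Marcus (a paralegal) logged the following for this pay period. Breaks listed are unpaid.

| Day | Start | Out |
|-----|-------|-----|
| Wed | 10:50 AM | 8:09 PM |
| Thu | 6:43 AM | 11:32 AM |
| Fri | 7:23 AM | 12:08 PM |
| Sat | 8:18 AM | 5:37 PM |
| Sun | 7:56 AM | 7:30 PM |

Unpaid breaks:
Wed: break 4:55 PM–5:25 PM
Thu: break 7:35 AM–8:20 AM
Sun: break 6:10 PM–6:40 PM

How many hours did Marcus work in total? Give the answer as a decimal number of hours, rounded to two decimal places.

Wed: 10:50 AM–8:09 PM = 9 h 19 min; less 30 min break → 8 h 49 min
Thu: 6:43 AM–11:32 AM = 4 h 49 min; less 45 min break → 4 h 4 min
Fri: 7:23 AM–12:08 PM = 4 h 45 min
Sat: 8:18 AM–5:37 PM = 9 h 19 min
Sun: 7:56 AM–7:30 PM = 11 h 34 min; less 30 min break → 11 h 4 min
Total: 8 h 49 min + 4 h 4 min + 4 h 45 min + 9 h 19 min + 11 h 4 min = 38 h 1 min.

38.02 hours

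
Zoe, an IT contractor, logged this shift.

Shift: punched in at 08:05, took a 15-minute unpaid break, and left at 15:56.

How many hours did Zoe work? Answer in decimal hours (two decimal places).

7.60 hours

Shift: 08:05–15:56 = 7 h 51 min; less 15 min break → 7 h 36 min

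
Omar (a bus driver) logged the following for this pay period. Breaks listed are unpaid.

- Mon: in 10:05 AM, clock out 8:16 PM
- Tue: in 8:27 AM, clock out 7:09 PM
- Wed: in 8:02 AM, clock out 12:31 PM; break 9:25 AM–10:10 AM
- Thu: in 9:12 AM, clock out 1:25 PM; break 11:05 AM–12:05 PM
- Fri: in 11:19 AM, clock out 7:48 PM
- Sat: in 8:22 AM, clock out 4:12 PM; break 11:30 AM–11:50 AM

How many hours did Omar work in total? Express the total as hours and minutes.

43 h 49 min

Mon: 10:05 AM–8:16 PM = 10 h 11 min
Tue: 8:27 AM–7:09 PM = 10 h 42 min
Wed: 8:02 AM–12:31 PM = 4 h 29 min; less 45 min break → 3 h 44 min
Thu: 9:12 AM–1:25 PM = 4 h 13 min; less 60 min break → 3 h 13 min
Fri: 11:19 AM–7:48 PM = 8 h 29 min
Sat: 8:22 AM–4:12 PM = 7 h 50 min; less 20 min break → 7 h 30 min
Total: 10 h 11 min + 10 h 42 min + 3 h 44 min + 3 h 13 min + 8 h 29 min + 7 h 30 min = 43 h 49 min.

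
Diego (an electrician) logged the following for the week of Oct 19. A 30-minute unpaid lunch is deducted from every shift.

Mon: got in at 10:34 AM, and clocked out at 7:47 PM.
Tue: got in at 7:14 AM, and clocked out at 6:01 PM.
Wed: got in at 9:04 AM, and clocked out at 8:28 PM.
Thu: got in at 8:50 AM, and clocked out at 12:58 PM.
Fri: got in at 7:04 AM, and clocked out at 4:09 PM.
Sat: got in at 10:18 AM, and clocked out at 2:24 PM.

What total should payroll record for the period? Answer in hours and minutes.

45 h 43 min

Mon: 10:34 AM–7:47 PM = 9 h 13 min; less 30 min break → 8 h 43 min
Tue: 7:14 AM–6:01 PM = 10 h 47 min; less 30 min break → 10 h 17 min
Wed: 9:04 AM–8:28 PM = 11 h 24 min; less 30 min break → 10 h 54 min
Thu: 8:50 AM–12:58 PM = 4 h 8 min; less 30 min break → 3 h 38 min
Fri: 7:04 AM–4:09 PM = 9 h 5 min; less 30 min break → 8 h 35 min
Sat: 10:18 AM–2:24 PM = 4 h 6 min; less 30 min break → 3 h 36 min
Total: 8 h 43 min + 10 h 17 min + 10 h 54 min + 3 h 38 min + 8 h 35 min + 3 h 36 min = 45 h 43 min.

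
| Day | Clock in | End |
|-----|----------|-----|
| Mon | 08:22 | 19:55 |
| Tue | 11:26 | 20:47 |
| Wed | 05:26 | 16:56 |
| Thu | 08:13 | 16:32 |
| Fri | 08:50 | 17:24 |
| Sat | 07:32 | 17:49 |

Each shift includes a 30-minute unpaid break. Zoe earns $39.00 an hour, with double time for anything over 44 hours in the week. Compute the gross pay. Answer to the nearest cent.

Mon: 08:22–19:55 = 11 h 33 min; less 30 min break → 11 h 3 min
Tue: 11:26–20:47 = 9 h 21 min; less 30 min break → 8 h 51 min
Wed: 05:26–16:56 = 11 h 30 min; less 30 min break → 11 h 0 min
Thu: 08:13–16:32 = 8 h 19 min; less 30 min break → 7 h 49 min
Fri: 08:50–17:24 = 8 h 34 min; less 30 min break → 8 h 4 min
Sat: 07:32–17:49 = 10 h 17 min; less 30 min break → 9 h 47 min
Total worked: 56 h 34 min = 3394 min.
Regular 44 h 0 min = 2640 min at $39.00/h; overtime 12 h 34 min = 754 min at $78.00/h.
Pay = (2640 × $39.00 + 754 × $78.00) ÷ 60 = $2696.20.

$2696.20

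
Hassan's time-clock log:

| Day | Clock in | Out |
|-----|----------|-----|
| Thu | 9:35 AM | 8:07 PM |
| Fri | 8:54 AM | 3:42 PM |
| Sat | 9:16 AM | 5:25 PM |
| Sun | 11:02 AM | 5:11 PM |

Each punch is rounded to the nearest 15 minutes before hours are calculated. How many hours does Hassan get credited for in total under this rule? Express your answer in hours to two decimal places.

Thu: in 9:35 AM→9:30 AM, out 8:07 PM→8:00 PM; 10 h 30 min
Fri: in 8:54 AM→9:00 AM, out 3:42 PM→3:45 PM; 6 h 45 min
Sat: in 9:16 AM→9:15 AM, out 5:25 PM→5:30 PM; 8 h 15 min
Sun: in 11:02 AM→11:00 AM, out 5:11 PM→5:15 PM; 6 h 15 min
Total credited: 31 h 45 min.

31.75 hours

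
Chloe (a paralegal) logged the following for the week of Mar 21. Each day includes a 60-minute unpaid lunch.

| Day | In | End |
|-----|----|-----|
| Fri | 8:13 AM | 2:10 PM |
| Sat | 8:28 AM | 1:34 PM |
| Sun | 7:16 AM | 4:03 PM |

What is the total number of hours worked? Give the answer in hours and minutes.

Fri: 8:13 AM–2:10 PM = 5 h 57 min; less 60 min break → 4 h 57 min
Sat: 8:28 AM–1:34 PM = 5 h 6 min; less 60 min break → 4 h 6 min
Sun: 7:16 AM–4:03 PM = 8 h 47 min; less 60 min break → 7 h 47 min
Total: 4 h 57 min + 4 h 6 min + 7 h 47 min = 16 h 50 min.

16 h 50 min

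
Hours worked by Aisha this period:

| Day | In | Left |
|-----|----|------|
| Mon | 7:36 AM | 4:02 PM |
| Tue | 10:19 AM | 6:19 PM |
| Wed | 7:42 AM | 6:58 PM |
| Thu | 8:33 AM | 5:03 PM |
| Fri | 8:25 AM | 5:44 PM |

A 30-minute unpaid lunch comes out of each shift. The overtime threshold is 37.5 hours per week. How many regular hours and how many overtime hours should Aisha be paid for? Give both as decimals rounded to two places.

Mon: 7:36 AM–4:02 PM = 8 h 26 min; less 30 min break → 7 h 56 min
Tue: 10:19 AM–6:19 PM = 8 h 0 min; less 30 min break → 7 h 30 min
Wed: 7:42 AM–6:58 PM = 11 h 16 min; less 30 min break → 10 h 46 min
Thu: 8:33 AM–5:03 PM = 8 h 30 min; less 30 min break → 8 h 0 min
Fri: 8:25 AM–5:44 PM = 9 h 19 min; less 30 min break → 8 h 49 min
Total worked: 43 h 1 min = 43.02 h.
Threshold 37.5 h → overtime 5 h 31 min, regular 37 h 30 min.

Regular 37.50 hours, overtime 5.52 hours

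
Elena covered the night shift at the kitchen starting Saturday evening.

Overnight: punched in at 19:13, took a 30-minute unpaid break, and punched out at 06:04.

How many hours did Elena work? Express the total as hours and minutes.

10 h 21 min

Overnight: 19:13 → midnight = 4 h 47 min; midnight → 06:04 = 6 h 4 min; span 10 h 51 min; less 30 min break → 10 h 21 min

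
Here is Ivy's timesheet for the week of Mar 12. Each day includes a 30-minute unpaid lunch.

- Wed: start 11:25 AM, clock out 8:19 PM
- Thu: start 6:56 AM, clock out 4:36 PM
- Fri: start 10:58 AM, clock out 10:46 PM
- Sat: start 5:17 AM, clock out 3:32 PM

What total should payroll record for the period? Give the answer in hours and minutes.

38 h 37 min

Wed: 11:25 AM–8:19 PM = 8 h 54 min; less 30 min break → 8 h 24 min
Thu: 6:56 AM–4:36 PM = 9 h 40 min; less 30 min break → 9 h 10 min
Fri: 10:58 AM–10:46 PM = 11 h 48 min; less 30 min break → 11 h 18 min
Sat: 5:17 AM–3:32 PM = 10 h 15 min; less 30 min break → 9 h 45 min
Total: 8 h 24 min + 9 h 10 min + 11 h 18 min + 9 h 45 min = 38 h 37 min.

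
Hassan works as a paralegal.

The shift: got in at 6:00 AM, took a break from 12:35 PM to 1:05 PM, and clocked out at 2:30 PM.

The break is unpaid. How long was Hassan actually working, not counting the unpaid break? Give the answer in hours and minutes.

The shift: 6:00 AM–2:30 PM = 8 h 30 min; less 30 min break → 8 h 0 min

8 h 0 min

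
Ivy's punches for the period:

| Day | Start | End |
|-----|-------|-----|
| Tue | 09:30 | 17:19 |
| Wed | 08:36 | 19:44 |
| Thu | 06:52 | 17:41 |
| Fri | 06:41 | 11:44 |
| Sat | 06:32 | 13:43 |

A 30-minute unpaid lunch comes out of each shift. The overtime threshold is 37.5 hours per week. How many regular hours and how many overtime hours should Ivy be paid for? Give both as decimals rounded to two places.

Tue: 09:30–17:19 = 7 h 49 min; less 30 min break → 7 h 19 min
Wed: 08:36–19:44 = 11 h 8 min; less 30 min break → 10 h 38 min
Thu: 06:52–17:41 = 10 h 49 min; less 30 min break → 10 h 19 min
Fri: 06:41–11:44 = 5 h 3 min; less 30 min break → 4 h 33 min
Sat: 06:32–13:43 = 7 h 11 min; less 30 min break → 6 h 41 min
Total worked: 39 h 30 min = 39.50 h.
Threshold 37.5 h → overtime 2 h 0 min, regular 37 h 30 min.

Regular 37.50 hours, overtime 2.00 hours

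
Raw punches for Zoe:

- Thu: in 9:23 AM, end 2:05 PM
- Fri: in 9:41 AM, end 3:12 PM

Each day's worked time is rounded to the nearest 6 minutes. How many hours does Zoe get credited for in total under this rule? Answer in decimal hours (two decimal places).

Thu: 9:23 AM–2:05 PM = 4 h 42 min → rounds to 4 h 42 min
Fri: 9:41 AM–3:12 PM = 5 h 31 min → rounds to 5 h 30 min
Total credited: 10 h 12 min.

10.20 hours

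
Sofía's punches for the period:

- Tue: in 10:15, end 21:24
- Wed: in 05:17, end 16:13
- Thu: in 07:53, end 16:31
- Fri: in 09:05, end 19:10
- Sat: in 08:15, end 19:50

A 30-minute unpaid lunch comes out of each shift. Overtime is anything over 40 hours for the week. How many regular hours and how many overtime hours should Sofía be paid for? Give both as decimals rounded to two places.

Tue: 10:15–21:24 = 11 h 9 min; less 30 min break → 10 h 39 min
Wed: 05:17–16:13 = 10 h 56 min; less 30 min break → 10 h 26 min
Thu: 07:53–16:31 = 8 h 38 min; less 30 min break → 8 h 8 min
Fri: 09:05–19:10 = 10 h 5 min; less 30 min break → 9 h 35 min
Sat: 08:15–19:50 = 11 h 35 min; less 30 min break → 11 h 5 min
Total worked: 49 h 53 min = 49.88 h.
Threshold 40 h → overtime 9 h 53 min, regular 40 h 0 min.

Regular 40.00 hours, overtime 9.88 hours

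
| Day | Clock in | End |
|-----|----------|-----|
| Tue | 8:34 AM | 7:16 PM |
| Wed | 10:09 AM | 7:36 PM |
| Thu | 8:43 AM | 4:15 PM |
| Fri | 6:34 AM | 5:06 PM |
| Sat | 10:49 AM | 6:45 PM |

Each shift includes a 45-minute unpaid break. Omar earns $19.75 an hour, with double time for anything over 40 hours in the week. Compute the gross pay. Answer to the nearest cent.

$884.80

Tue: 8:34 AM–7:16 PM = 10 h 42 min; less 45 min break → 9 h 57 min
Wed: 10:09 AM–7:36 PM = 9 h 27 min; less 45 min break → 8 h 42 min
Thu: 8:43 AM–4:15 PM = 7 h 32 min; less 45 min break → 6 h 47 min
Fri: 6:34 AM–5:06 PM = 10 h 32 min; less 45 min break → 9 h 47 min
Sat: 10:49 AM–6:45 PM = 7 h 56 min; less 45 min break → 7 h 11 min
Total worked: 42 h 24 min = 2544 min.
Regular 40 h 0 min = 2400 min at $19.75/h; overtime 2 h 24 min = 144 min at $39.50/h.
Pay = (2400 × $19.75 + 144 × $39.50) ÷ 60 = $884.80.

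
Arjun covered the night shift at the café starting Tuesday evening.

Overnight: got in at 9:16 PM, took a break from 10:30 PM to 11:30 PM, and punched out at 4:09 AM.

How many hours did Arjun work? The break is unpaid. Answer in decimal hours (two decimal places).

Overnight: 9:16 PM → midnight = 2 h 44 min; midnight → 4:09 AM = 4 h 9 min; span 6 h 53 min; less 60 min break → 5 h 53 min

5.88 hours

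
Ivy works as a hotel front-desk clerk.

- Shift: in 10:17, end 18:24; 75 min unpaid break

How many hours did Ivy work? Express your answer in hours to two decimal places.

Shift: 10:17–18:24 = 8 h 7 min; less 75 min break → 6 h 52 min

6.87 hours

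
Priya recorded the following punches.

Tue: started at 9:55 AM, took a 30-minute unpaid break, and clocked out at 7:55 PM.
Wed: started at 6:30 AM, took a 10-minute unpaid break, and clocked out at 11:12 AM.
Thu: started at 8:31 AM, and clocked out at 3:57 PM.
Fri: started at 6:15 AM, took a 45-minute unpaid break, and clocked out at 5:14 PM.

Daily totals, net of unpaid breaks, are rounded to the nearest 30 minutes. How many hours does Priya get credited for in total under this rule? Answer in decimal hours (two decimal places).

Tue: 9:55 AM–7:55 PM = 10 h 0 min − 30 min = 9 h 30 min → rounds to 9 h 30 min
Wed: 6:30 AM–11:12 AM = 4 h 42 min − 10 min = 4 h 32 min → rounds to 4 h 30 min
Thu: 8:31 AM–3:57 PM = 7 h 26 min → rounds to 7 h 30 min
Fri: 6:15 AM–5:14 PM = 10 h 59 min − 45 min = 10 h 14 min → rounds to 10 h 0 min
Total credited: 31 h 30 min.

31.50 hours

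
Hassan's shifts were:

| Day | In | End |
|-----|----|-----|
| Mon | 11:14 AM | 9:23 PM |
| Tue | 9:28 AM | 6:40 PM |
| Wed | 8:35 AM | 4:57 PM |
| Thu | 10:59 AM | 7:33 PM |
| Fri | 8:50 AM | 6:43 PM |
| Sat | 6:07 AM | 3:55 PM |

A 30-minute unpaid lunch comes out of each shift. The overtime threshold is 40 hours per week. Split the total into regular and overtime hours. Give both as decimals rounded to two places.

Regular 40.00 hours, overtime 12.97 hours

Mon: 11:14 AM–9:23 PM = 10 h 9 min; less 30 min break → 9 h 39 min
Tue: 9:28 AM–6:40 PM = 9 h 12 min; less 30 min break → 8 h 42 min
Wed: 8:35 AM–4:57 PM = 8 h 22 min; less 30 min break → 7 h 52 min
Thu: 10:59 AM–7:33 PM = 8 h 34 min; less 30 min break → 8 h 4 min
Fri: 8:50 AM–6:43 PM = 9 h 53 min; less 30 min break → 9 h 23 min
Sat: 6:07 AM–3:55 PM = 9 h 48 min; less 30 min break → 9 h 18 min
Total worked: 52 h 58 min = 52.97 h.
Threshold 40 h → overtime 12 h 58 min, regular 40 h 0 min.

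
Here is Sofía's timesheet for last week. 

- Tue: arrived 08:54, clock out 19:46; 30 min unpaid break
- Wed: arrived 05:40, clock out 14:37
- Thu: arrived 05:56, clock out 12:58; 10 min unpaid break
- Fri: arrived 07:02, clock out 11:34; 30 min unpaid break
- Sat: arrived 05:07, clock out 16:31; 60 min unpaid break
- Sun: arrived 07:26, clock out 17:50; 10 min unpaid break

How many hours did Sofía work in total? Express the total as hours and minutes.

Tue: 08:54–19:46 = 10 h 52 min; less 30 min break → 10 h 22 min
Wed: 05:40–14:37 = 8 h 57 min
Thu: 05:56–12:58 = 7 h 2 min; less 10 min break → 6 h 52 min
Fri: 07:02–11:34 = 4 h 32 min; less 30 min break → 4 h 2 min
Sat: 05:07–16:31 = 11 h 24 min; less 60 min break → 10 h 24 min
Sun: 07:26–17:50 = 10 h 24 min; less 10 min break → 10 h 14 min
Total: 10 h 22 min + 8 h 57 min + 6 h 52 min + 4 h 2 min + 10 h 24 min + 10 h 14 min = 50 h 51 min.

50 h 51 min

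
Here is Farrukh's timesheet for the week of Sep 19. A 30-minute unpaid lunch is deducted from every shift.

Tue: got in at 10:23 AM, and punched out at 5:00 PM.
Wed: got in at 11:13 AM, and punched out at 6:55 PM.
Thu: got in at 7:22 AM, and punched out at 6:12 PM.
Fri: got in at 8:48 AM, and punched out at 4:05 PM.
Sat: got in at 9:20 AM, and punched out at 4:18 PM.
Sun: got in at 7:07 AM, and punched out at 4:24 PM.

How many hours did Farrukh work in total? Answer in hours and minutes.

45 h 41 min

Tue: 10:23 AM–5:00 PM = 6 h 37 min; less 30 min break → 6 h 7 min
Wed: 11:13 AM–6:55 PM = 7 h 42 min; less 30 min break → 7 h 12 min
Thu: 7:22 AM–6:12 PM = 10 h 50 min; less 30 min break → 10 h 20 min
Fri: 8:48 AM–4:05 PM = 7 h 17 min; less 30 min break → 6 h 47 min
Sat: 9:20 AM–4:18 PM = 6 h 58 min; less 30 min break → 6 h 28 min
Sun: 7:07 AM–4:24 PM = 9 h 17 min; less 30 min break → 8 h 47 min
Total: 6 h 7 min + 7 h 12 min + 10 h 20 min + 6 h 47 min + 6 h 28 min + 8 h 47 min = 45 h 41 min.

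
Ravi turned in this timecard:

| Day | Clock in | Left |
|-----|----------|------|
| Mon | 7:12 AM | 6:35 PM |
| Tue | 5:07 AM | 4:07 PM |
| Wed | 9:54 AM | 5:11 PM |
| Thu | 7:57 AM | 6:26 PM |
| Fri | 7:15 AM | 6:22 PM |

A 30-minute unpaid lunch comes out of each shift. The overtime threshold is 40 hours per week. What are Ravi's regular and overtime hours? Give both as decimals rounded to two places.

Mon: 7:12 AM–6:35 PM = 11 h 23 min; less 30 min break → 10 h 53 min
Tue: 5:07 AM–4:07 PM = 11 h 0 min; less 30 min break → 10 h 30 min
Wed: 9:54 AM–5:11 PM = 7 h 17 min; less 30 min break → 6 h 47 min
Thu: 7:57 AM–6:26 PM = 10 h 29 min; less 30 min break → 9 h 59 min
Fri: 7:15 AM–6:22 PM = 11 h 7 min; less 30 min break → 10 h 37 min
Total worked: 48 h 46 min = 48.77 h.
Threshold 40 h → overtime 8 h 46 min, regular 40 h 0 min.

Regular 40.00 hours, overtime 8.77 hours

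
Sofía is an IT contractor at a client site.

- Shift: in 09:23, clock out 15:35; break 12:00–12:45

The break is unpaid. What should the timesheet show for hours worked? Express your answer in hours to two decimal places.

5.45 hours

Shift: 09:23–15:35 = 6 h 12 min; less 45 min break → 5 h 27 min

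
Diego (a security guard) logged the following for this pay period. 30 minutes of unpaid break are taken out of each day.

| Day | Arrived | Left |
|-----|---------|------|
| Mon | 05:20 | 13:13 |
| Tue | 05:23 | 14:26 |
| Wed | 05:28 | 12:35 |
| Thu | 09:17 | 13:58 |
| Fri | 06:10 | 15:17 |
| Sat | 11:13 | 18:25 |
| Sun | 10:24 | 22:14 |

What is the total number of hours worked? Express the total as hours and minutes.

Mon: 05:20–13:13 = 7 h 53 min; less 30 min break → 7 h 23 min
Tue: 05:23–14:26 = 9 h 3 min; less 30 min break → 8 h 33 min
Wed: 05:28–12:35 = 7 h 7 min; less 30 min break → 6 h 37 min
Thu: 09:17–13:58 = 4 h 41 min; less 30 min break → 4 h 11 min
Fri: 06:10–15:17 = 9 h 7 min; less 30 min break → 8 h 37 min
Sat: 11:13–18:25 = 7 h 12 min; less 30 min break → 6 h 42 min
Sun: 10:24–22:14 = 11 h 50 min; less 30 min break → 11 h 20 min
Total: 7 h 23 min + 8 h 33 min + 6 h 37 min + 4 h 11 min + 8 h 37 min + 6 h 42 min + 11 h 20 min = 53 h 23 min.

53 h 23 min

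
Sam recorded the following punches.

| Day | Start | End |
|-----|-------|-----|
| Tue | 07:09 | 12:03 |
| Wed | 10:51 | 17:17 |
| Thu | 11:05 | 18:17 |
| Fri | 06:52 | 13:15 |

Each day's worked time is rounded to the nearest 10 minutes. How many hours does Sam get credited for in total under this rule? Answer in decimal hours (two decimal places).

24.83 hours

Tue: 07:09–12:03 = 4 h 54 min → rounds to 4 h 50 min
Wed: 10:51–17:17 = 6 h 26 min → rounds to 6 h 30 min
Thu: 11:05–18:17 = 7 h 12 min → rounds to 7 h 10 min
Fri: 06:52–13:15 = 6 h 23 min → rounds to 6 h 20 min
Total credited: 24 h 50 min.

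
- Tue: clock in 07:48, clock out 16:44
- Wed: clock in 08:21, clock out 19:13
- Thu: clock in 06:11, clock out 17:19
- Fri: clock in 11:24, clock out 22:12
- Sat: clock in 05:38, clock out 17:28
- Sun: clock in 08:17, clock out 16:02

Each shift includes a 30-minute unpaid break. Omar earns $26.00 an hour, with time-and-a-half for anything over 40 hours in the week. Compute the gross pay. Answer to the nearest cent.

Tue: 07:48–16:44 = 8 h 56 min; less 30 min break → 8 h 26 min
Wed: 08:21–19:13 = 10 h 52 min; less 30 min break → 10 h 22 min
Thu: 06:11–17:19 = 11 h 8 min; less 30 min break → 10 h 38 min
Fri: 11:24–22:12 = 10 h 48 min; less 30 min break → 10 h 18 min
Sat: 05:38–17:28 = 11 h 50 min; less 30 min break → 11 h 20 min
Sun: 08:17–16:02 = 7 h 45 min; less 30 min break → 7 h 15 min
Total worked: 58 h 19 min = 3499 min.
Regular 40 h 0 min = 2400 min at $26.00/h; overtime 18 h 19 min = 1099 min at $39.00/h.
Pay = (2400 × $26.00 + 1099 × $39.00) ÷ 60 = $1754.35.

$1754.35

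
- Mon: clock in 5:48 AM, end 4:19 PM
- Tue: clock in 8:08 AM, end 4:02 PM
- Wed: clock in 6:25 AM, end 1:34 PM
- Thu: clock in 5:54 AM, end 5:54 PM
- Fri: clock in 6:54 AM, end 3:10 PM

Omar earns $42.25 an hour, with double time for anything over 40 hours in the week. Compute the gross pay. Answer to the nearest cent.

Mon: 5:48 AM–4:19 PM = 10 h 31 min
Tue: 8:08 AM–4:02 PM = 7 h 54 min
Wed: 6:25 AM–1:34 PM = 7 h 9 min
Thu: 5:54 AM–5:54 PM = 12 h 0 min
Fri: 6:54 AM–3:10 PM = 8 h 16 min
Total worked: 45 h 50 min = 2750 min.
Regular 40 h 0 min = 2400 min at $42.25/h; overtime 5 h 50 min = 350 min at $84.50/h.
Pay = (2400 × $42.25 + 350 × $84.50) ÷ 60 = $2182.92.

$2182.92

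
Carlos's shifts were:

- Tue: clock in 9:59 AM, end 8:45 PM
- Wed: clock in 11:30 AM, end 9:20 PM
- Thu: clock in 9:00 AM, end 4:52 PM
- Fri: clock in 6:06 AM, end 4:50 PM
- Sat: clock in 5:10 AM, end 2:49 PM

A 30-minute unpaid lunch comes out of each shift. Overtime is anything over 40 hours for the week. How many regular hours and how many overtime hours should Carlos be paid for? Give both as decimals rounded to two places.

Tue: 9:59 AM–8:45 PM = 10 h 46 min; less 30 min break → 10 h 16 min
Wed: 11:30 AM–9:20 PM = 9 h 50 min; less 30 min break → 9 h 20 min
Thu: 9:00 AM–4:52 PM = 7 h 52 min; less 30 min break → 7 h 22 min
Fri: 6:06 AM–4:50 PM = 10 h 44 min; less 30 min break → 10 h 14 min
Sat: 5:10 AM–2:49 PM = 9 h 39 min; less 30 min break → 9 h 9 min
Total worked: 46 h 21 min = 46.35 h.
Threshold 40 h → overtime 6 h 21 min, regular 40 h 0 min.

Regular 40.00 hours, overtime 6.35 hours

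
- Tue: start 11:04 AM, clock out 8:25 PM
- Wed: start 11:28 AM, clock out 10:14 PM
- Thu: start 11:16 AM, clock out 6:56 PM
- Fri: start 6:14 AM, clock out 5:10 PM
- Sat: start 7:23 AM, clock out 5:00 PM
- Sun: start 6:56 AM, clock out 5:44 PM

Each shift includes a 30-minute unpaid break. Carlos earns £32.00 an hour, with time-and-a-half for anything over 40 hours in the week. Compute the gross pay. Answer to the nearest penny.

£2054.40

Tue: 11:04 AM–8:25 PM = 9 h 21 min; less 30 min break → 8 h 51 min
Wed: 11:28 AM–10:14 PM = 10 h 46 min; less 30 min break → 10 h 16 min
Thu: 11:16 AM–6:56 PM = 7 h 40 min; less 30 min break → 7 h 10 min
Fri: 6:14 AM–5:10 PM = 10 h 56 min; less 30 min break → 10 h 26 min
Sat: 7:23 AM–5:00 PM = 9 h 37 min; less 30 min break → 9 h 7 min
Sun: 6:56 AM–5:44 PM = 10 h 48 min; less 30 min break → 10 h 18 min
Total worked: 56 h 8 min = 3368 min.
Regular 40 h 0 min = 2400 min at £32.00/h; overtime 16 h 8 min = 968 min at £48.00/h.
Pay = (2400 × £32.00 + 968 × £48.00) ÷ 60 = £2054.40.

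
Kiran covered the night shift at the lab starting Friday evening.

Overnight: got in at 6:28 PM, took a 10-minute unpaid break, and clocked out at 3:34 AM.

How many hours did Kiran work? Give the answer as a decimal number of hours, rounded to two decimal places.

8.93 hours

Overnight: 6:28 PM → midnight = 5 h 32 min; midnight → 3:34 AM = 3 h 34 min; span 9 h 6 min; less 10 min break → 8 h 56 min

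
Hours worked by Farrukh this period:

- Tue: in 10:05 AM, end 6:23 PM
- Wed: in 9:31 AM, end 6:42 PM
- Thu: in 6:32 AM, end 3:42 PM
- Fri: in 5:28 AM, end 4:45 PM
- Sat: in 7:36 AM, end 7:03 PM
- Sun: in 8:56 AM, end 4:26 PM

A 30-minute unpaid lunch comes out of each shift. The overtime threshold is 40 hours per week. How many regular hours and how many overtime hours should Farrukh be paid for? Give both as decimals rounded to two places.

Tue: 10:05 AM–6:23 PM = 8 h 18 min; less 30 min break → 7 h 48 min
Wed: 9:31 AM–6:42 PM = 9 h 11 min; less 30 min break → 8 h 41 min
Thu: 6:32 AM–3:42 PM = 9 h 10 min; less 30 min break → 8 h 40 min
Fri: 5:28 AM–4:45 PM = 11 h 17 min; less 30 min break → 10 h 47 min
Sat: 7:36 AM–7:03 PM = 11 h 27 min; less 30 min break → 10 h 57 min
Sun: 8:56 AM–4:26 PM = 7 h 30 min; less 30 min break → 7 h 0 min
Total worked: 53 h 53 min = 53.88 h.
Threshold 40 h → overtime 13 h 53 min, regular 40 h 0 min.

Regular 40.00 hours, overtime 13.88 hours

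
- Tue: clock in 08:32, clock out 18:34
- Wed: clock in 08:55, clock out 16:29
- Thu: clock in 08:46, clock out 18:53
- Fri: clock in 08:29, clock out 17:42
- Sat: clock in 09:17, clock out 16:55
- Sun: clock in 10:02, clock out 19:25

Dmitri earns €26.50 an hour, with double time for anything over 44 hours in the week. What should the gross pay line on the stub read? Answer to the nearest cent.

Tue: 08:32–18:34 = 10 h 2 min
Wed: 08:55–16:29 = 7 h 34 min
Thu: 08:46–18:53 = 10 h 7 min
Fri: 08:29–17:42 = 9 h 13 min
Sat: 09:17–16:55 = 7 h 38 min
Sun: 10:02–19:25 = 9 h 23 min
Total worked: 53 h 57 min = 3237 min.
Regular 44 h 0 min = 2640 min at €26.50/h; overtime 9 h 57 min = 597 min at €53.00/h.
Pay = (2640 × €26.50 + 597 × €53.00) ÷ 60 = €1693.35.

€1693.35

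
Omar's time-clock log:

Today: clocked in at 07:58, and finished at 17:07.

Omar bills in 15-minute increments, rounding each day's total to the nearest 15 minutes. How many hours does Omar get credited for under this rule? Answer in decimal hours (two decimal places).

Today: 07:58–17:07 = 9 h 9 min → rounds to 9 h 15 min

9.25 hours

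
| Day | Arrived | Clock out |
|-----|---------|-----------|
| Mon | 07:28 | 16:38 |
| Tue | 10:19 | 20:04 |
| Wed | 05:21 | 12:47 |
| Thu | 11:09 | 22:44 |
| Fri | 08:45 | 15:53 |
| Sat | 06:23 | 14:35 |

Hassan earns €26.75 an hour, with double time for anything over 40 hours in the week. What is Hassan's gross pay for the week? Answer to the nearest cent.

€1779.77

Mon: 07:28–16:38 = 9 h 10 min
Tue: 10:19–20:04 = 9 h 45 min
Wed: 05:21–12:47 = 7 h 26 min
Thu: 11:09–22:44 = 11 h 35 min
Fri: 08:45–15:53 = 7 h 8 min
Sat: 06:23–14:35 = 8 h 12 min
Total worked: 53 h 16 min = 3196 min.
Regular 40 h 0 min = 2400 min at €26.75/h; overtime 13 h 16 min = 796 min at €53.50/h.
Pay = (2400 × €26.75 + 796 × €53.50) ÷ 60 = €1779.77.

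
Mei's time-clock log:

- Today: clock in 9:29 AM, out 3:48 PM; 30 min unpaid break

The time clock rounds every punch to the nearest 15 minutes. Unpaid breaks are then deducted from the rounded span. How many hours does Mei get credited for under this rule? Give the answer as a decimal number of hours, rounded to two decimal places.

Today: in 9:29 AM→9:30 AM, out 3:48 PM→3:45 PM; 6 h 15 min − 30 min = 5 h 45 min

5.75 hours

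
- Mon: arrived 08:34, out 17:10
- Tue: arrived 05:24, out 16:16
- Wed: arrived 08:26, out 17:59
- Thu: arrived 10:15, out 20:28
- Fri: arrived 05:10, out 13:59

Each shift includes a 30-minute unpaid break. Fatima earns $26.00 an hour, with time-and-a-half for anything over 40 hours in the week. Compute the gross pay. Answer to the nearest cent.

$1256.45

Mon: 08:34–17:10 = 8 h 36 min; less 30 min break → 8 h 6 min
Tue: 05:24–16:16 = 10 h 52 min; less 30 min break → 10 h 22 min
Wed: 08:26–17:59 = 9 h 33 min; less 30 min break → 9 h 3 min
Thu: 10:15–20:28 = 10 h 13 min; less 30 min break → 9 h 43 min
Fri: 05:10–13:59 = 8 h 49 min; less 30 min break → 8 h 19 min
Total worked: 45 h 33 min = 2733 min.
Regular 40 h 0 min = 2400 min at $26.00/h; overtime 5 h 33 min = 333 min at $39.00/h.
Pay = (2400 × $26.00 + 333 × $39.00) ÷ 60 = $1256.45.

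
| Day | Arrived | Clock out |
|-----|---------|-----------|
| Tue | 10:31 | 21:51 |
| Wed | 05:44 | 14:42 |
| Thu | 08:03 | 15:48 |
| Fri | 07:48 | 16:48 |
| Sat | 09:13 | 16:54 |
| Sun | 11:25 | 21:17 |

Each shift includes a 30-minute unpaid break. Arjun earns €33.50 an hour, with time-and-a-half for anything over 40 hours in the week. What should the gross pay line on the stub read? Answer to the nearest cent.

€1922.90

Tue: 10:31–21:51 = 11 h 20 min; less 30 min break → 10 h 50 min
Wed: 05:44–14:42 = 8 h 58 min; less 30 min break → 8 h 28 min
Thu: 08:03–15:48 = 7 h 45 min; less 30 min break → 7 h 15 min
Fri: 07:48–16:48 = 9 h 0 min; less 30 min break → 8 h 30 min
Sat: 09:13–16:54 = 7 h 41 min; less 30 min break → 7 h 11 min
Sun: 11:25–21:17 = 9 h 52 min; less 30 min break → 9 h 22 min
Total worked: 51 h 36 min = 3096 min.
Regular 40 h 0 min = 2400 min at €33.50/h; overtime 11 h 36 min = 696 min at €50.25/h.
Pay = (2400 × €33.50 + 696 × €50.25) ÷ 60 = €1922.90.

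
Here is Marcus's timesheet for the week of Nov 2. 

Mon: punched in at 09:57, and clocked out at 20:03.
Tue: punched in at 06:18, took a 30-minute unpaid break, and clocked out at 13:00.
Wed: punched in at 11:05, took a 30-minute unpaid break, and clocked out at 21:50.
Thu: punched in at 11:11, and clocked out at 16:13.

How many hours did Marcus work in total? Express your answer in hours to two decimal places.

Mon: 09:57–20:03 = 10 h 6 min
Tue: 06:18–13:00 = 6 h 42 min; less 30 min break → 6 h 12 min
Wed: 11:05–21:50 = 10 h 45 min; less 30 min break → 10 h 15 min
Thu: 11:11–16:13 = 5 h 2 min
Total: 10 h 6 min + 6 h 12 min + 10 h 15 min + 5 h 2 min = 31 h 35 min.

31.58 hours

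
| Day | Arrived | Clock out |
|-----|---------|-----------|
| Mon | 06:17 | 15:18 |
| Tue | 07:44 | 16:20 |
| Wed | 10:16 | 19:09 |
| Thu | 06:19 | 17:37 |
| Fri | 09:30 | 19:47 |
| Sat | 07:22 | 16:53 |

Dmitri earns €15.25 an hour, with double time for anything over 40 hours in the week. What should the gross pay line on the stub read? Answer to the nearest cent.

Mon: 06:17–15:18 = 9 h 1 min
Tue: 07:44–16:20 = 8 h 36 min
Wed: 10:16–19:09 = 8 h 53 min
Thu: 06:19–17:37 = 11 h 18 min
Fri: 09:30–19:47 = 10 h 17 min
Sat: 07:22–16:53 = 9 h 31 min
Total worked: 57 h 36 min = 3456 min.
Regular 40 h 0 min = 2400 min at €15.25/h; overtime 17 h 36 min = 1056 min at €30.50/h.
Pay = (2400 × €15.25 + 1056 × €30.50) ÷ 60 = €1146.80.

€1146.80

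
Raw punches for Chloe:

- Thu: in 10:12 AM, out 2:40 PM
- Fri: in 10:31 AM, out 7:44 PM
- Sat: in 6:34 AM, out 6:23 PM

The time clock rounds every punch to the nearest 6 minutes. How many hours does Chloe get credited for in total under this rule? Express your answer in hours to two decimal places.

25.50 hours

Thu: in 10:12 AM→10:12 AM, out 2:40 PM→2:42 PM; 4 h 30 min
Fri: in 10:31 AM→10:30 AM, out 7:44 PM→7:42 PM; 9 h 12 min
Sat: in 6:34 AM→6:36 AM, out 6:23 PM→6:24 PM; 11 h 48 min
Total credited: 25 h 30 min.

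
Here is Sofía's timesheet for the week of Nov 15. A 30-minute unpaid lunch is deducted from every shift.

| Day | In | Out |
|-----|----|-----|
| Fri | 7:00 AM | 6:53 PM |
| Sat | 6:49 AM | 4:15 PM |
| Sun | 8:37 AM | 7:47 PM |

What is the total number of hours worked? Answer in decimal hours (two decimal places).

Fri: 7:00 AM–6:53 PM = 11 h 53 min; less 30 min break → 11 h 23 min
Sat: 6:49 AM–4:15 PM = 9 h 26 min; less 30 min break → 8 h 56 min
Sun: 8:37 AM–7:47 PM = 11 h 10 min; less 30 min break → 10 h 40 min
Total: 11 h 23 min + 8 h 56 min + 10 h 40 min = 30 h 59 min.

30.98 hours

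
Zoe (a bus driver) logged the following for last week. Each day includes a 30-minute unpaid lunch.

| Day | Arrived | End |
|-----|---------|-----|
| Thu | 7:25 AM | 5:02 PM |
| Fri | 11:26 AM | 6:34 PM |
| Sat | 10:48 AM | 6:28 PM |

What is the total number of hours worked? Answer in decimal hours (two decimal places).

Thu: 7:25 AM–5:02 PM = 9 h 37 min; less 30 min break → 9 h 7 min
Fri: 11:26 AM–6:34 PM = 7 h 8 min; less 30 min break → 6 h 38 min
Sat: 10:48 AM–6:28 PM = 7 h 40 min; less 30 min break → 7 h 10 min
Total: 9 h 7 min + 6 h 38 min + 7 h 10 min = 22 h 55 min.

22.92 hours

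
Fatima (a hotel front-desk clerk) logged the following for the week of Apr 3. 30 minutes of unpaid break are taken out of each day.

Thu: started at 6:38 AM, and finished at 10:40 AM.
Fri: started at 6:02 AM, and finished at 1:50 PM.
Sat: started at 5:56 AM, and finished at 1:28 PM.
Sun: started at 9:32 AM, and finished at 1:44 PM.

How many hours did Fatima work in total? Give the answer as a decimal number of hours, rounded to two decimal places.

21.57 hours

Thu: 6:38 AM–10:40 AM = 4 h 2 min; less 30 min break → 3 h 32 min
Fri: 6:02 AM–1:50 PM = 7 h 48 min; less 30 min break → 7 h 18 min
Sat: 5:56 AM–1:28 PM = 7 h 32 min; less 30 min break → 7 h 2 min
Sun: 9:32 AM–1:44 PM = 4 h 12 min; less 30 min break → 3 h 42 min
Total: 3 h 32 min + 7 h 18 min + 7 h 2 min + 3 h 42 min = 21 h 34 min.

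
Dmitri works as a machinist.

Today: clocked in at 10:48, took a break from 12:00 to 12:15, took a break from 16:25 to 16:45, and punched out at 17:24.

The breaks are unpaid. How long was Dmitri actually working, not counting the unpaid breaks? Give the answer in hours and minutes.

6 h 1 min

Today: 10:48–17:24 = 6 h 36 min; less 35 min break → 6 h 1 min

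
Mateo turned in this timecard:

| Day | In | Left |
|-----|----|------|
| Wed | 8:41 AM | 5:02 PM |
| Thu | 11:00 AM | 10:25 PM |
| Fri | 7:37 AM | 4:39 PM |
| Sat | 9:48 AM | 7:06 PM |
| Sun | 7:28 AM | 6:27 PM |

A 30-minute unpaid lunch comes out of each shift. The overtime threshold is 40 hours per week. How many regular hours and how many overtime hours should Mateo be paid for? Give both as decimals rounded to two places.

Regular 40.00 hours, overtime 6.58 hours

Wed: 8:41 AM–5:02 PM = 8 h 21 min; less 30 min break → 7 h 51 min
Thu: 11:00 AM–10:25 PM = 11 h 25 min; less 30 min break → 10 h 55 min
Fri: 7:37 AM–4:39 PM = 9 h 2 min; less 30 min break → 8 h 32 min
Sat: 9:48 AM–7:06 PM = 9 h 18 min; less 30 min break → 8 h 48 min
Sun: 7:28 AM–6:27 PM = 10 h 59 min; less 30 min break → 10 h 29 min
Total worked: 46 h 35 min = 46.58 h.
Threshold 40 h → overtime 6 h 35 min, regular 40 h 0 min.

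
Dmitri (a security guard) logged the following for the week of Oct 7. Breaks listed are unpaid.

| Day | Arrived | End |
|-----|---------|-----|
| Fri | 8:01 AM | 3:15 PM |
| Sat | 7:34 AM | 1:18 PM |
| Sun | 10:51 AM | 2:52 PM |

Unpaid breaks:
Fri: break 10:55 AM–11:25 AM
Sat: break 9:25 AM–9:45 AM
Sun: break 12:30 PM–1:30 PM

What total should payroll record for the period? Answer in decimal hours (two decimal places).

Fri: 8:01 AM–3:15 PM = 7 h 14 min; less 30 min break → 6 h 44 min
Sat: 7:34 AM–1:18 PM = 5 h 44 min; less 20 min break → 5 h 24 min
Sun: 10:51 AM–2:52 PM = 4 h 1 min; less 60 min break → 3 h 1 min
Total: 6 h 44 min + 5 h 24 min + 3 h 1 min = 15 h 9 min.

15.15 hours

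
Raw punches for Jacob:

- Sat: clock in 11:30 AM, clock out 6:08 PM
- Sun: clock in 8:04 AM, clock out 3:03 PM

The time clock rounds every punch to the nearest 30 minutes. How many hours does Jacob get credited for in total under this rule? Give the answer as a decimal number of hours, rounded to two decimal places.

13.50 hours

Sat: in 11:30 AM→11:30 AM, out 6:08 PM→6:00 PM; 6 h 30 min
Sun: in 8:04 AM→8:00 AM, out 3:03 PM→3:00 PM; 7 h 0 min
Total credited: 13 h 30 min.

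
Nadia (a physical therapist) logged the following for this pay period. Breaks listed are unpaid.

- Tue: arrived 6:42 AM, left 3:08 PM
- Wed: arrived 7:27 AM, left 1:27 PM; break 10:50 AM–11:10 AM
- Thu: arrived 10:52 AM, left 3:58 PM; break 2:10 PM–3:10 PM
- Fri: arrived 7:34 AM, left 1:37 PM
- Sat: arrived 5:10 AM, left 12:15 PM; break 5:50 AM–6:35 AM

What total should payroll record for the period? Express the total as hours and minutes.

30 h 35 min

Tue: 6:42 AM–3:08 PM = 8 h 26 min
Wed: 7:27 AM–1:27 PM = 6 h 0 min; less 20 min break → 5 h 40 min
Thu: 10:52 AM–3:58 PM = 5 h 6 min; less 60 min break → 4 h 6 min
Fri: 7:34 AM–1:37 PM = 6 h 3 min
Sat: 5:10 AM–12:15 PM = 7 h 5 min; less 45 min break → 6 h 20 min
Total: 8 h 26 min + 5 h 40 min + 4 h 6 min + 6 h 3 min + 6 h 20 min = 30 h 35 min.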